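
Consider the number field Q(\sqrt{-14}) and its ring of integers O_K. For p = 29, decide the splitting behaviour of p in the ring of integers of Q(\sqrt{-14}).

p is inert

d = -14 ≡ 2 (mod 4), so O_K = ℤ[√-14] and disc(K) = 4d = -56.
disc(K) = -56 is not divisible by 29; 29 is unramified.
Compute (-14/29) via Euler: 15^((29-1)/2) mod 29 = 28, so (-14/29) = -1.
Legendre symbol -1 ⇒ 29 is inert.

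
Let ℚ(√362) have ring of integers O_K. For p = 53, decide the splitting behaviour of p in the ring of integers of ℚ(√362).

split — (53) = 𝔭₁𝔭₂ with 𝔭₁ ≠ 𝔭₂

362 mod 4 = 2, hence disc K = 4·362 = 1448 and O_K = ℤ[√362].
53 ∤ 1448, so 53 is unramified.
Euler's criterion: 362^26 mod 53 = 1. Thus (362|53) = 1.
Legendre symbol 1 ⇒ 53 is split.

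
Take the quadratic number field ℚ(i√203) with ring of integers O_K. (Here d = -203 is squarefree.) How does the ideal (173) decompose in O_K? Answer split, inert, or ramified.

Since -203 ≡ 1 mod 4, the ring of integers is ℤ[(1+√-203)/2] with discriminant -203.
173 ∤ -203, so 173 is unramified.
Euler's criterion: (-203)^86 mod 173 = 172. Thus (-203|173) = -1.
(-203/173) = -1, so 173 is inert.

remains prime (inert)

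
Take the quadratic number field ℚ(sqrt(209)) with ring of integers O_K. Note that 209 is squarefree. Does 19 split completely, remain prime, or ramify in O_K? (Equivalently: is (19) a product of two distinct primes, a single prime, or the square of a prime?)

d = 209 ≡ 1 (mod 4), so O_K = ℤ[(1+√209)/2] and disc(K) = d = 209.
Ramification test: 19 | 209. The prime 19 ramifies in K.

19 is ramified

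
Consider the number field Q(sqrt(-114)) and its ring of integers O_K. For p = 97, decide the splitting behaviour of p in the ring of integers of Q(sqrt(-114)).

-114 mod 4 = 2, hence disc K = 4·(-114) = -456 and O_K = ℤ[√-114].
Since gcd(97, -456) = 1 the prime 97 does not ramify.
Legendre symbol by Euler's criterion: (-114/97) ≡ (-114)^48 ≡ 96 (mod 97), i.e. (-114/97) = -1.
d is a non-residue mod p, hence 97 remains inert in O_K.

97 remains inert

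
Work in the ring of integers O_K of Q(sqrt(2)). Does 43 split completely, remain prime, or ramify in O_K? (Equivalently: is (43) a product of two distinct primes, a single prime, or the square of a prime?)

d = 2 ≡ 2 (mod 4), so O_K = ℤ[√2] and disc(K) = 4d = 8.
disc(K) = 8 is not divisible by 43; 43 is unramified.
Legendre symbol by Euler's criterion: (2/43) ≡ 2^21 ≡ 42 (mod 43), i.e. (2/43) = -1.
(2/43) = -1, so 43 is inert.

p is inert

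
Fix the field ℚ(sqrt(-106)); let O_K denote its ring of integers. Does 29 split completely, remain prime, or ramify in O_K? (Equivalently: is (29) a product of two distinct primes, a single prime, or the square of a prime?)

remains prime (inert)

-106 mod 4 = 2, hence disc K = 4·(-106) = -424 and O_K = ℤ[√-106].
29 ∤ -424, so 29 is unramified.
(-106/29) = 10^14 mod 29 = 28, giving Legendre symbol -1.
d is a non-residue mod p, hence 29 remains inert in O_K.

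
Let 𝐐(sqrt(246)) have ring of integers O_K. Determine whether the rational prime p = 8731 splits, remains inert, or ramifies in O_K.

246 mod 4 = 2, hence disc K = 4·246 = 984 and O_K = ℤ[√246].
Since gcd(8731, 984) = 1 the prime 8731 does not ramify.
Legendre symbol by Euler's criterion: (246/8731) ≡ 246^4365 ≡ 1 (mod 8731), i.e. (246/8731) = 1.
Legendre symbol 1 ⇒ 8731 is split.

splits completely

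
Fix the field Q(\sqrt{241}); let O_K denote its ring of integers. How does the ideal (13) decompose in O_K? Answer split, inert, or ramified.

inert

d = 241 ≡ 1 (mod 4), so O_K = ℤ[(1+√241)/2] and disc(K) = d = 241.
disc(K) = 241 is not divisible by 13; 13 is unramified.
(241/13) = 7^6 mod 13 = 12, giving Legendre symbol -1.
d is a non-residue mod p, hence 13 remains inert in O_K.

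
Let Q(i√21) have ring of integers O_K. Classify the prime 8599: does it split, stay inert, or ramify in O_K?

split

Since -21 ≢ 1 mod 4, the ring of integers is ℤ[√-21] with discriminant 4·(-21) = -84.
8599 ∤ -84, so 8599 is unramified.
Euler's criterion: (-21)^4299 mod 8599 = 1. Thus (-21|8599) = 1.
Legendre symbol 1 ⇒ 8599 is split.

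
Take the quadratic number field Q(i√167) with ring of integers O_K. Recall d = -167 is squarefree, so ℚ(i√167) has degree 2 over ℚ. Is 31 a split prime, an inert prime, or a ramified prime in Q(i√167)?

split

Since -167 ≡ 1 mod 4, the ring of integers is ℤ[(1+√-167)/2] with discriminant -167.
31 ∤ -167, so 31 is unramified.
Legendre symbol by Euler's criterion: (-167/31) ≡ (-167)^15 ≡ 1 (mod 31), i.e. (-167/31) = 1.
(-167/31) = 1, so 31 splits.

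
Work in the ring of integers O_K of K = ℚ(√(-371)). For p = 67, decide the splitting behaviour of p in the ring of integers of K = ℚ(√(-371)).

inert — (67) stays prime in O_K

-371 mod 4 = 1, hence disc K = -371 and O_K = ℤ[(1+√-371)/2].
67 ∤ -371, so 67 is unramified.
(-371/67) = 31^33 mod 67 = 66, giving Legendre symbol -1.
(-371/67) = -1, so 67 is inert.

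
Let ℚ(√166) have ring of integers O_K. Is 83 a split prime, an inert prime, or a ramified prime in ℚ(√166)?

ramified — (83) = 𝔭²

d = 166 ≡ 2 (mod 4), so O_K = ℤ[√166] and disc(K) = 4d = 664.
disc(K) = 664 = 83·8, so p = 83 is ramified.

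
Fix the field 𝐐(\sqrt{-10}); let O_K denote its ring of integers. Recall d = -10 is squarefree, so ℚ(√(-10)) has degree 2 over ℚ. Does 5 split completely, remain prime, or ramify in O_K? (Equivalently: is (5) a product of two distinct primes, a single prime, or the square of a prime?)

Since -10 ≢ 1 mod 4, the ring of integers is ℤ[√-10] with discriminant 4·(-10) = -40.
disc(K) = -40 = 5·(-8), so p = 5 is ramified.

p ramifies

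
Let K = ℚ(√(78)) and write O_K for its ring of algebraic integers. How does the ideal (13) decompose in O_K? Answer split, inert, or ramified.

78 mod 4 = 2, hence disc K = 4·78 = 312 and O_K = ℤ[√78].
Ramification test: 13 | 312. The prime 13 ramifies in K.

p ramifies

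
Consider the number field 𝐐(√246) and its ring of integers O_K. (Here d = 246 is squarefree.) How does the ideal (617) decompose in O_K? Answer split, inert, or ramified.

remains prime (inert)

246 mod 4 = 2, hence disc K = 4·246 = 984 and O_K = ℤ[√246].
617 ∤ 984, so 617 is unramified.
Euler's criterion: 246^308 mod 617 = 616. Thus (246|617) = -1.
d is a non-residue mod p, hence 617 remains inert in O_K.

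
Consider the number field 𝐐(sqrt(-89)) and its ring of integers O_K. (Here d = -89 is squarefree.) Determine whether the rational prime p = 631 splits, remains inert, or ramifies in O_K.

inert

Since -89 ≢ 1 mod 4, the ring of integers is ℤ[√-89] with discriminant 4·(-89) = -356.
631 ∤ -356, so 631 is unramified.
(-89/631) = 542^315 mod 631 = 630, giving Legendre symbol -1.
d is a non-residue mod p, hence 631 remains inert in O_K.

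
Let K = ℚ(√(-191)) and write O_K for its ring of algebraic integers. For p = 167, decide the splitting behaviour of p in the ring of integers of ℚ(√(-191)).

remains prime (inert)

Since -191 ≡ 1 mod 4, the ring of integers is ℤ[(1+√-191)/2] with discriminant -191.
167 ∤ -191, so 167 is unramified.
(-191/167) = 143^83 mod 167 = 166, giving Legendre symbol -1.
Legendre symbol -1 ⇒ 167 is inert.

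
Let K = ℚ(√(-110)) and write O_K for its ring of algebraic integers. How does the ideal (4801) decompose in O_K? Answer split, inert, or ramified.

-110 mod 4 = 2, hence disc K = 4·(-110) = -440 and O_K = ℤ[√-110].
Since gcd(4801, -440) = 1 the prime 4801 does not ramify.
Legendre symbol by Euler's criterion: (-110/4801) ≡ (-110)^2400 ≡ 1 (mod 4801), i.e. (-110/4801) = 1.
Legendre symbol 1 ⇒ 4801 is split.

split — (4801) = 𝔭₁𝔭₂ with 𝔭₁ ≠ 𝔭₂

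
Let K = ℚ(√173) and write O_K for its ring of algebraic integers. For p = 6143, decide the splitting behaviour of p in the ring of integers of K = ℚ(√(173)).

p splits

d = 173 ≡ 1 (mod 4), so O_K = ℤ[(1+√173)/2] and disc(K) = d = 173.
Since gcd(6143, 173) = 1 the prime 6143 does not ramify.
Compute (173/6143) via Euler: 173^((6143-1)/2) mod 6143 = 1, so (173/6143) = 1.
(173/6143) = 1, so 6143 splits.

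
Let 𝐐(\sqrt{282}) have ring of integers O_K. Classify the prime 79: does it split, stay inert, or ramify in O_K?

p splits

282 mod 4 = 2, hence disc K = 4·282 = 1128 and O_K = ℤ[√282].
79 ∤ 1128, so 79 is unramified.
(282/79) = 45^39 mod 79 = 1, giving Legendre symbol 1.
(282/79) = 1, so 79 splits.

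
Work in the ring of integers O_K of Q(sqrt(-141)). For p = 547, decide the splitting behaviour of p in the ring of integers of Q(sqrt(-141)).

split

d = -141 ≡ 3 (mod 4), so O_K = ℤ[√-141] and disc(K) = 4d = -564.
disc(K) = -564 is not divisible by 547; 547 is unramified.
Legendre symbol by Euler's criterion: (-141/547) ≡ (-141)^273 ≡ 1 (mod 547), i.e. (-141/547) = 1.
Legendre symbol 1 ⇒ 547 is split.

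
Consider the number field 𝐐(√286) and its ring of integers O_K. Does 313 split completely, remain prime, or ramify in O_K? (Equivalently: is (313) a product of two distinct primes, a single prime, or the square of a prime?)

d = 286 ≡ 2 (mod 4), so O_K = ℤ[√286] and disc(K) = 4d = 1144.
disc(K) = 1144 is not divisible by 313; 313 is unramified.
(286/313) = 286^156 mod 313 = 1, giving Legendre symbol 1.
(286/313) = 1, so 313 splits.

split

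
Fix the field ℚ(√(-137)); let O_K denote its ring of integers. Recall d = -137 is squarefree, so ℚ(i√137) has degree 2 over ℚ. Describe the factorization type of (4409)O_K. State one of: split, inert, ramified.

-137 mod 4 = 3, hence disc K = 4·(-137) = -548 and O_K = ℤ[√-137].
Since gcd(4409, -548) = 1 the prime 4409 does not ramify.
(-137/4409) = 4272^2204 mod 4409 = 1, giving Legendre symbol 1.
Legendre symbol 1 ⇒ 4409 is split.

splits completely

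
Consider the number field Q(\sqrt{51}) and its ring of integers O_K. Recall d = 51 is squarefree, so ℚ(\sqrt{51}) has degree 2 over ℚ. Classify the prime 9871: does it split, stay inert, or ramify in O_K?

Since 51 ≢ 1 mod 4, the ring of integers is ℤ[√51] with discriminant 4·51 = 204.
disc(K) = 204 is not divisible by 9871; 9871 is unramified.
Compute (51/9871) via Euler: 51^((9871-1)/2) mod 9871 = 1, so (51/9871) = 1.
Legendre symbol 1 ⇒ 9871 is split.

split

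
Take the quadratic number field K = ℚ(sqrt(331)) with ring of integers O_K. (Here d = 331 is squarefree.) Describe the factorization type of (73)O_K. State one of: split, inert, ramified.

inert

331 mod 4 = 3, hence disc K = 4·331 = 1324 and O_K = ℤ[√331].
disc(K) = 1324 is not divisible by 73; 73 is unramified.
Compute (331/73) via Euler: 39^((73-1)/2) mod 73 = 72, so (331/73) = -1.
Legendre symbol -1 ⇒ 73 is inert.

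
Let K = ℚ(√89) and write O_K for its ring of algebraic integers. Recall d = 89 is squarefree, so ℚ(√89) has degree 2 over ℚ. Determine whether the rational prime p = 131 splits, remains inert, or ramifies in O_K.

split

d = 89 ≡ 1 (mod 4), so O_K = ℤ[(1+√89)/2] and disc(K) = d = 89.
131 ∤ 89, so 131 is unramified.
Euler's criterion: 89^65 mod 131 = 1. Thus (89|131) = 1.
Legendre symbol 1 ⇒ 131 is split.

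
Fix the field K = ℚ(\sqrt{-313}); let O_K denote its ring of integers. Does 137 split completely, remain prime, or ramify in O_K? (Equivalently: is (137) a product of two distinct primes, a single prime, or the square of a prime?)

-313 mod 4 = 3, hence disc K = 4·(-313) = -1252 and O_K = ℤ[√-313].
137 ∤ -1252, so 137 is unramified.
Compute (-313/137) via Euler: 98^((137-1)/2) mod 137 = 1, so (-313/137) = 1.
(-313/137) = 1, so 137 splits.

split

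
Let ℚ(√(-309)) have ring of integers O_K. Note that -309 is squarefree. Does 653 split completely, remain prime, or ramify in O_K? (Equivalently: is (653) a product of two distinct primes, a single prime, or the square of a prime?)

splits completely

d = -309 ≡ 3 (mod 4), so O_K = ℤ[√-309] and disc(K) = 4d = -1236.
disc(K) = -1236 is not divisible by 653; 653 is unramified.
(-309/653) = 344^326 mod 653 = 1, giving Legendre symbol 1.
d is a quadratic residue mod p, hence 653 splits in O_K.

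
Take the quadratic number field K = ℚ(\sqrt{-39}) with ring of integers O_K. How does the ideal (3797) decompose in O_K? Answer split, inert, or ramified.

inert

d = -39 ≡ 1 (mod 4), so O_K = ℤ[(1+√-39)/2] and disc(K) = d = -39.
3797 ∤ -39, so 3797 is unramified.
Compute (-39/3797) via Euler: 3758^((3797-1)/2) mod 3797 = 3796, so (-39/3797) = -1.
Legendre symbol -1 ⇒ 3797 is inert.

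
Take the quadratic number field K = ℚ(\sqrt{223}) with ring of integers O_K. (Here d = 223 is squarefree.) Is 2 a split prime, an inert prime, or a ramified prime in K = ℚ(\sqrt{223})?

d = 223 ≡ 3 (mod 4), so O_K = ℤ[√223] and disc(K) = 4d = 892.
disc(K) = 892 = 2·446, so p = 2 is ramified.

ramified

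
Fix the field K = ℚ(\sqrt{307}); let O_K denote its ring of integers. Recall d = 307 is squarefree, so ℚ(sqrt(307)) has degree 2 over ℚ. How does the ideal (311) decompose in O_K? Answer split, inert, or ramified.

307 mod 4 = 3, hence disc K = 4·307 = 1228 and O_K = ℤ[√307].
311 ∤ 1228, so 311 is unramified.
Legendre symbol by Euler's criterion: (307/311) ≡ 307^155 ≡ 310 (mod 311), i.e. (307/311) = -1.
d is a non-residue mod p, hence 311 remains inert in O_K.

p is inert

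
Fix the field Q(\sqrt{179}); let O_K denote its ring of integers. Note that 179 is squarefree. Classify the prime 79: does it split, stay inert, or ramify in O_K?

179 mod 4 = 3, hence disc K = 4·179 = 716 and O_K = ℤ[√179].
79 ∤ 716, so 79 is unramified.
Legendre symbol by Euler's criterion: (179/79) ≡ 179^39 ≡ 1 (mod 79), i.e. (179/79) = 1.
(179/79) = 1, so 79 splits.

splits completely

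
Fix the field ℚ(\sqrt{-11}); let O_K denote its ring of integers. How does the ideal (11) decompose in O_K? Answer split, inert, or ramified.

Since -11 ≡ 1 mod 4, the ring of integers is ℤ[(1+√-11)/2] with discriminant -11.
11 divides disc(K) = -11, so 11 ramifies.

ramifies in O_K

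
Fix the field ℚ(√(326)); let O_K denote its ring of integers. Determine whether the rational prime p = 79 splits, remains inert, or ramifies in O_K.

split — (79) = 𝔭₁𝔭₂ with 𝔭₁ ≠ 𝔭₂

Since 326 ≢ 1 mod 4, the ring of integers is ℤ[√326] with discriminant 4·326 = 1304.
disc(K) = 1304 is not divisible by 79; 79 is unramified.
Compute (326/79) via Euler: 10^((79-1)/2) mod 79 = 1, so (326/79) = 1.
(326/79) = 1, so 79 splits.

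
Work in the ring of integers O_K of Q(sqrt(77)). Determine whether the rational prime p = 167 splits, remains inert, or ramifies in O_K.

167 splits in O_K

77 mod 4 = 1, hence disc K = 77 and O_K = ℤ[(1+√77)/2].
167 ∤ 77, so 167 is unramified.
Compute (77/167) via Euler: 77^((167-1)/2) mod 167 = 1, so (77/167) = 1.
(77/167) = 1, so 167 splits.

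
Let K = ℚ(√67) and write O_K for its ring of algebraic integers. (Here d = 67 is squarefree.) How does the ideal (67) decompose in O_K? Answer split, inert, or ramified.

67 is ramified

Since 67 ≢ 1 mod 4, the ring of integers is ℤ[√67] with discriminant 4·67 = 268.
67 divides disc(K) = 268, so 67 ramifies.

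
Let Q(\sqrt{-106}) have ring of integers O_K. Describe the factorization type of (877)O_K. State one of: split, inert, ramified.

d = -106 ≡ 2 (mod 4), so O_K = ℤ[√-106] and disc(K) = 4d = -424.
disc(K) = -424 is not divisible by 877; 877 is unramified.
Compute (-106/877) via Euler: 771^((877-1)/2) mod 877 = 876, so (-106/877) = -1.
(-106/877) = -1, so 877 is inert.

inert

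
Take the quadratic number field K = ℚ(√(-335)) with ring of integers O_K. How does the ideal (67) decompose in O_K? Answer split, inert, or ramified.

Since -335 ≡ 1 mod 4, the ring of integers is ℤ[(1+√-335)/2] with discriminant -335.
67 divides disc(K) = -335, so 67 ramifies.

ramifies in O_K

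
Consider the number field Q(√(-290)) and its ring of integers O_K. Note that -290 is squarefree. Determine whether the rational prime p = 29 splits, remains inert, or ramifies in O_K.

ramified

Since -290 ≢ 1 mod 4, the ring of integers is ℤ[√-290] with discriminant 4·(-290) = -1160.
Ramification test: 29 | -1160. The prime 29 ramifies in K.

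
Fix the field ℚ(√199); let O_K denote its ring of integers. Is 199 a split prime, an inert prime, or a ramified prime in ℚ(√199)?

199 is ramified

d = 199 ≡ 3 (mod 4), so O_K = ℤ[√199] and disc(K) = 4d = 796.
disc(K) = 796 = 199·4, so p = 199 is ramified.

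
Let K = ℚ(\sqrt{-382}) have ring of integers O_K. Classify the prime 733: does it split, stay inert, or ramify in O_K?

733 remains inert

-382 mod 4 = 2, hence disc K = 4·(-382) = -1528 and O_K = ℤ[√-382].
disc(K) = -1528 is not divisible by 733; 733 is unramified.
(-382/733) = 351^366 mod 733 = 732, giving Legendre symbol -1.
(-382/733) = -1, so 733 is inert.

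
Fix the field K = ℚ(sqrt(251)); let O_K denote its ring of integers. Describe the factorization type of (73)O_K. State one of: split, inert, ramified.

d = 251 ≡ 3 (mod 4), so O_K = ℤ[√251] and disc(K) = 4d = 1004.
73 ∤ 1004, so 73 is unramified.
Legendre symbol by Euler's criterion: (251/73) ≡ 251^36 ≡ 1 (mod 73), i.e. (251/73) = 1.
Legendre symbol 1 ⇒ 73 is split.

73 splits in O_K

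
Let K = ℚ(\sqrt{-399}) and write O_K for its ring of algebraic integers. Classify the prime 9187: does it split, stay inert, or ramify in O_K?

split — (9187) = 𝔭₁𝔭₂ with 𝔭₁ ≠ 𝔭₂

-399 mod 4 = 1, hence disc K = -399 and O_K = ℤ[(1+√-399)/2].
Since gcd(9187, -399) = 1 the prime 9187 does not ramify.
Euler's criterion: (-399)^4593 mod 9187 = 1. Thus (-399|9187) = 1.
(-399/9187) = 1, so 9187 splits.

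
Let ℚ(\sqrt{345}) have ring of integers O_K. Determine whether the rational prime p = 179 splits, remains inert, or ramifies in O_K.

inert — (179) stays prime in O_K

345 mod 4 = 1, hence disc K = 345 and O_K = ℤ[(1+√345)/2].
Since gcd(179, 345) = 1 the prime 179 does not ramify.
Compute (345/179) via Euler: 166^((179-1)/2) mod 179 = 178, so (345/179) = -1.
Legendre symbol -1 ⇒ 179 is inert.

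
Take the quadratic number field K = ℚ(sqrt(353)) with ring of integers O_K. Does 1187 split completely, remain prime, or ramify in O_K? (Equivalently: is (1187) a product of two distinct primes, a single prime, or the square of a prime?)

Since 353 ≡ 1 mod 4, the ring of integers is ℤ[(1+√353)/2] with discriminant 353.
1187 ∤ 353, so 1187 is unramified.
Euler's criterion: 353^593 mod 1187 = 1. Thus (353|1187) = 1.
(353/1187) = 1, so 1187 splits.

p splits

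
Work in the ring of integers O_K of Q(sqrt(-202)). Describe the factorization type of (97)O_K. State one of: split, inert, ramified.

p splits

d = -202 ≡ 2 (mod 4), so O_K = ℤ[√-202] and disc(K) = 4d = -808.
disc(K) = -808 is not divisible by 97; 97 is unramified.
(-202/97) = 89^48 mod 97 = 1, giving Legendre symbol 1.
Legendre symbol 1 ⇒ 97 is split.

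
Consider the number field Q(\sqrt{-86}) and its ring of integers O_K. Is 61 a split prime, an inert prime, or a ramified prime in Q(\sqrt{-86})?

split

Since -86 ≢ 1 mod 4, the ring of integers is ℤ[√-86] with discriminant 4·(-86) = -344.
61 ∤ -344, so 61 is unramified.
(-86/61) = 36^30 mod 61 = 1, giving Legendre symbol 1.
Legendre symbol 1 ⇒ 61 is split.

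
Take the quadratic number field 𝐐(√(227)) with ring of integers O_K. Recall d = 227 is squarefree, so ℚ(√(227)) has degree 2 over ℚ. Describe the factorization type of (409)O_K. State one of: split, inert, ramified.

409 splits in O_K

d = 227 ≡ 3 (mod 4), so O_K = ℤ[√227] and disc(K) = 4d = 908.
disc(K) = 908 is not divisible by 409; 409 is unramified.
Compute (227/409) via Euler: 227^((409-1)/2) mod 409 = 1, so (227/409) = 1.
Legendre symbol 1 ⇒ 409 is split.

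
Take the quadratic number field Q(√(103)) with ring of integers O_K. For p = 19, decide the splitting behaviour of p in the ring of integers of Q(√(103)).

103 mod 4 = 3, hence disc K = 4·103 = 412 and O_K = ℤ[√103].
Since gcd(19, 412) = 1 the prime 19 does not ramify.
Euler's criterion: 103^9 mod 19 = 18. Thus (103|19) = -1.
(103/19) = -1, so 19 is inert.

remains prime (inert)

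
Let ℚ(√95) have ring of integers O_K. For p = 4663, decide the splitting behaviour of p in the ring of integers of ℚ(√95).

95 mod 4 = 3, hence disc K = 4·95 = 380 and O_K = ℤ[√95].
disc(K) = 380 is not divisible by 4663; 4663 is unramified.
(95/4663) = 95^2331 mod 4663 = 4662, giving Legendre symbol -1.
(95/4663) = -1, so 4663 is inert.

4663 remains inert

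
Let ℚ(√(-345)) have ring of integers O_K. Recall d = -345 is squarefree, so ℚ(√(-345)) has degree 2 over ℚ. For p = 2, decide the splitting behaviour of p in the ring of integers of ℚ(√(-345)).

-345 mod 4 = 3, hence disc K = 4·(-345) = -1380 and O_K = ℤ[√-345].
disc(K) = -1380 = 2·(-690), so p = 2 is ramified.

ramified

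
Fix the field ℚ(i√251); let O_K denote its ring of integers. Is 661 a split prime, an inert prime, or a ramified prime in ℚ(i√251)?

-251 mod 4 = 1, hence disc K = -251 and O_K = ℤ[(1+√-251)/2].
661 ∤ -251, so 661 is unramified.
Euler's criterion: (-251)^330 mod 661 = 660. Thus (-251|661) = -1.
Legendre symbol -1 ⇒ 661 is inert.

inert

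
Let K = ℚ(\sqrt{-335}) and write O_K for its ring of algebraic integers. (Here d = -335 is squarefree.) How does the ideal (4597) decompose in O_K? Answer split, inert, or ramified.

d = -335 ≡ 1 (mod 4), so O_K = ℤ[(1+√-335)/2] and disc(K) = d = -335.
disc(K) = -335 is not divisible by 4597; 4597 is unramified.
Euler's criterion: (-335)^2298 mod 4597 = 1. Thus (-335|4597) = 1.
Legendre symbol 1 ⇒ 4597 is split.

split — (4597) = 𝔭₁𝔭₂ with 𝔭₁ ≠ 𝔭₂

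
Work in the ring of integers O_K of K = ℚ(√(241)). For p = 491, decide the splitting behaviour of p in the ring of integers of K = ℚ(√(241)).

p splits

Since 241 ≡ 1 mod 4, the ring of integers is ℤ[(1+√241)/2] with discriminant 241.
disc(K) = 241 is not divisible by 491; 491 is unramified.
(241/491) = 241^245 mod 491 = 1, giving Legendre symbol 1.
Legendre symbol 1 ⇒ 491 is split.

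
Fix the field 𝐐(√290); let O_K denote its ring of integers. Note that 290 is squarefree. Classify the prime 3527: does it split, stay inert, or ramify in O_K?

3527 splits in O_K

d = 290 ≡ 2 (mod 4), so O_K = ℤ[√290] and disc(K) = 4d = 1160.
Since gcd(3527, 1160) = 1 the prime 3527 does not ramify.
(290/3527) = 290^1763 mod 3527 = 1, giving Legendre symbol 1.
Legendre symbol 1 ⇒ 3527 is split.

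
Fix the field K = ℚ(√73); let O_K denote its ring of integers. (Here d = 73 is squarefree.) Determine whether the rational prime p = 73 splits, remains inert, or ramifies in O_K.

Since 73 ≡ 1 mod 4, the ring of integers is ℤ[(1+√73)/2] with discriminant 73.
disc(K) = 73 = 73·1, so p = 73 is ramified.

p ramifies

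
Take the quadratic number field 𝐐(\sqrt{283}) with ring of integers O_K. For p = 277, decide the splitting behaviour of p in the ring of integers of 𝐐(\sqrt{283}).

d = 283 ≡ 3 (mod 4), so O_K = ℤ[√283] and disc(K) = 4d = 1132.
277 ∤ 1132, so 277 is unramified.
(283/277) = 6^138 mod 277 = 276, giving Legendre symbol -1.
Legendre symbol -1 ⇒ 277 is inert.

remains prime (inert)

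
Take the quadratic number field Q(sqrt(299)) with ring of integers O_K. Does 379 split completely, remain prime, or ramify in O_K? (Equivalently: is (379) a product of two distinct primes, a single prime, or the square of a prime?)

Since 299 ≢ 1 mod 4, the ring of integers is ℤ[√299] with discriminant 4·299 = 1196.
disc(K) = 1196 is not divisible by 379; 379 is unramified.
(299/379) = 299^189 mod 379 = 378, giving Legendre symbol -1.
(299/379) = -1, so 379 is inert.

inert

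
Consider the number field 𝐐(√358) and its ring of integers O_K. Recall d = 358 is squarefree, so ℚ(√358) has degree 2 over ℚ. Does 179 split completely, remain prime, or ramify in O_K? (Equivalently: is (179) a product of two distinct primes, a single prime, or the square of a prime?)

ramifies in O_K

358 mod 4 = 2, hence disc K = 4·358 = 1432 and O_K = ℤ[√358].
179 divides disc(K) = 1432, so 179 ramifies.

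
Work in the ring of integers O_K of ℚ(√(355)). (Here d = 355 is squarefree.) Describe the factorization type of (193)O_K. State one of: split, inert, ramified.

355 mod 4 = 3, hence disc K = 4·355 = 1420 and O_K = ℤ[√355].
disc(K) = 1420 is not divisible by 193; 193 is unramified.
Euler's criterion: 355^96 mod 193 = 1. Thus (355|193) = 1.
d is a quadratic residue mod p, hence 193 splits in O_K.

193 splits in O_K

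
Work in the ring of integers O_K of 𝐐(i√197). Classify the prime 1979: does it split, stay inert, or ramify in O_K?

-197 mod 4 = 3, hence disc K = 4·(-197) = -788 and O_K = ℤ[√-197].
Since gcd(1979, -788) = 1 the prime 1979 does not ramify.
(-197/1979) = 1782^989 mod 1979 = 1978, giving Legendre symbol -1.
d is a non-residue mod p, hence 1979 remains inert in O_K.

inert — (1979) stays prime in O_K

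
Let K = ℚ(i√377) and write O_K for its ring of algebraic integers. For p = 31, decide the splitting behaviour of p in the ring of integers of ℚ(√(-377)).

-377 mod 4 = 3, hence disc K = 4·(-377) = -1508 and O_K = ℤ[√-377].
disc(K) = -1508 is not divisible by 31; 31 is unramified.
Legendre symbol by Euler's criterion: (-377/31) ≡ (-377)^15 ≡ 30 (mod 31), i.e. (-377/31) = -1.
d is a non-residue mod p, hence 31 remains inert in O_K.

remains prime (inert)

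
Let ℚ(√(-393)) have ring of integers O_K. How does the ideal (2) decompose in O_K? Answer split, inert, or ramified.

d = -393 ≡ 3 (mod 4), so O_K = ℤ[√-393] and disc(K) = 4d = -1572.
Ramification test: 2 | -1572. The prime 2 ramifies in K.

ramified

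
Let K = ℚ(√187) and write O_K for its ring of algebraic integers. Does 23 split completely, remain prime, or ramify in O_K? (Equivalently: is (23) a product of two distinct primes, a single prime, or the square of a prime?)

187 mod 4 = 3, hence disc K = 4·187 = 748 and O_K = ℤ[√187].
Since gcd(23, 748) = 1 the prime 23 does not ramify.
(187/23) = 3^11 mod 23 = 1, giving Legendre symbol 1.
d is a quadratic residue mod p, hence 23 splits in O_K.

split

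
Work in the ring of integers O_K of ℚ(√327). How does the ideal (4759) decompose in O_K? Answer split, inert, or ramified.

Since 327 ≢ 1 mod 4, the ring of integers is ℤ[√327] with discriminant 4·327 = 1308.
Since gcd(4759, 1308) = 1 the prime 4759 does not ramify.
(327/4759) = 327^2379 mod 4759 = 1, giving Legendre symbol 1.
(327/4759) = 1, so 4759 splits.

4759 splits in O_K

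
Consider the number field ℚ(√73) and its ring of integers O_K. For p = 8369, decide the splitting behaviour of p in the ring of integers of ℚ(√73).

73 mod 4 = 1, hence disc K = 73 and O_K = ℤ[(1+√73)/2].
8369 ∤ 73, so 8369 is unramified.
Euler's criterion: 73^4184 mod 8369 = 8368. Thus (73|8369) = -1.
Legendre symbol -1 ⇒ 8369 is inert.

inert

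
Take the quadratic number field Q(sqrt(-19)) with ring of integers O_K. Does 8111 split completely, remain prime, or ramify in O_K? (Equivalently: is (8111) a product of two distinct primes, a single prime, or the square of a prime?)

split

-19 mod 4 = 1, hence disc K = -19 and O_K = ℤ[(1+√-19)/2].
disc(K) = -19 is not divisible by 8111; 8111 is unramified.
Compute (-19/8111) via Euler: 8092^((8111-1)/2) mod 8111 = 1, so (-19/8111) = 1.
(-19/8111) = 1, so 8111 splits.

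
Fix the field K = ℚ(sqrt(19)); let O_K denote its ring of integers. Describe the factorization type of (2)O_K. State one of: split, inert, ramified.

ramified — (2) = 𝔭²

Since 19 ≢ 1 mod 4, the ring of integers is ℤ[√19] with discriminant 4·19 = 76.
Ramification test: 2 | 76. The prime 2 ramifies in K.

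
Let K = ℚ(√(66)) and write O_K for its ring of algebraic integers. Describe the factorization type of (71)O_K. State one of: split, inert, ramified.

66 mod 4 = 2, hence disc K = 4·66 = 264 and O_K = ℤ[√66].
71 ∤ 264, so 71 is unramified.
Compute (66/71) via Euler: 66^((71-1)/2) mod 71 = 70, so (66/71) = -1.
d is a non-residue mod p, hence 71 remains inert in O_K.

p is inert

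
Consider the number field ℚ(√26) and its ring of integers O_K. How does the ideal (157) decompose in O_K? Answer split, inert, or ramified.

d = 26 ≡ 2 (mod 4), so O_K = ℤ[√26] and disc(K) = 4d = 104.
Since gcd(157, 104) = 1 the prime 157 does not ramify.
Legendre symbol by Euler's criterion: (26/157) ≡ 26^78 ≡ 156 (mod 157), i.e. (26/157) = -1.
d is a non-residue mod p, hence 157 remains inert in O_K.

157 remains inert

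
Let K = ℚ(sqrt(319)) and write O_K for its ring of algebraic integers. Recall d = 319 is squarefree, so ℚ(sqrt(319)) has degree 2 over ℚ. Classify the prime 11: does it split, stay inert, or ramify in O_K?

d = 319 ≡ 3 (mod 4), so O_K = ℤ[√319] and disc(K) = 4d = 1276.
disc(K) = 1276 = 11·116, so p = 11 is ramified.

11 is ramified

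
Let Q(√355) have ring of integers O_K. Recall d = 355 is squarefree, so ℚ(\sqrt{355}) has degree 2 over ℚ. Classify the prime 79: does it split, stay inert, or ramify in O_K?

355 mod 4 = 3, hence disc K = 4·355 = 1420 and O_K = ℤ[√355].
79 ∤ 1420, so 79 is unramified.
Euler's criterion: 355^39 mod 79 = 78. Thus (355|79) = -1.
d is a non-residue mod p, hence 79 remains inert in O_K.

p is inert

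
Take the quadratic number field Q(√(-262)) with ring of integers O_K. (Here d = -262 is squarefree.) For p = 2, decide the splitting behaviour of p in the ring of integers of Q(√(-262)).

d = -262 ≡ 2 (mod 4), so O_K = ℤ[√-262] and disc(K) = 4d = -1048.
disc(K) = -1048 = 2·(-524), so p = 2 is ramified.

p ramifies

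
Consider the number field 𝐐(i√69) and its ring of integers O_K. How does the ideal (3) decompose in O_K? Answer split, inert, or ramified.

d = -69 ≡ 3 (mod 4), so O_K = ℤ[√-69] and disc(K) = 4d = -276.
disc(K) = -276 = 3·(-92), so p = 3 is ramified.

ramified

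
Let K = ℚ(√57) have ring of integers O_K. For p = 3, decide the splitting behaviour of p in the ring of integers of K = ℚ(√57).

d = 57 ≡ 1 (mod 4), so O_K = ℤ[(1+√57)/2] and disc(K) = d = 57.
Ramification test: 3 | 57. The prime 3 ramifies in K.

ramified — (3) = 𝔭²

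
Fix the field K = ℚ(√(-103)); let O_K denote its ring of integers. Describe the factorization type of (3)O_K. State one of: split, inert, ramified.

Since -103 ≡ 1 mod 4, the ring of integers is ℤ[(1+√-103)/2] with discriminant -103.
3 ∤ -103, so 3 is unramified.
Legendre symbol by Euler's criterion: (-103/3) ≡ (-103)^1 ≡ 2 (mod 3), i.e. (-103/3) = -1.
Legendre symbol -1 ⇒ 3 is inert.

inert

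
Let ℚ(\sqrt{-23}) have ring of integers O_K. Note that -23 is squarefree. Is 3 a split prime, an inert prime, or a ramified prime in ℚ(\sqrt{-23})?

split — (3) = 𝔭₁𝔭₂ with 𝔭₁ ≠ 𝔭₂

Since -23 ≡ 1 mod 4, the ring of integers is ℤ[(1+√-23)/2] with discriminant -23.
Since gcd(3, -23) = 1 the prime 3 does not ramify.
Compute (-23/3) via Euler: 1^((3-1)/2) mod 3 = 1, so (-23/3) = 1.
d is a quadratic residue mod p, hence 3 splits in O_K.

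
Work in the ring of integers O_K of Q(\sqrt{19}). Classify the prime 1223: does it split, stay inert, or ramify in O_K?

d = 19 ≡ 3 (mod 4), so O_K = ℤ[√19] and disc(K) = 4d = 76.
disc(K) = 76 is not divisible by 1223; 1223 is unramified.
Compute (19/1223) via Euler: 19^((1223-1)/2) mod 1223 = 1222, so (19/1223) = -1.
d is a non-residue mod p, hence 1223 remains inert in O_K.

inert — (1223) stays prime in O_K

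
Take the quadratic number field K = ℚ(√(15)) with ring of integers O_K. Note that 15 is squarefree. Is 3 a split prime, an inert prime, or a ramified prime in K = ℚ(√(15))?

ramifies in O_K

15 mod 4 = 3, hence disc K = 4·15 = 60 and O_K = ℤ[√15].
disc(K) = 60 = 3·20, so p = 3 is ramified.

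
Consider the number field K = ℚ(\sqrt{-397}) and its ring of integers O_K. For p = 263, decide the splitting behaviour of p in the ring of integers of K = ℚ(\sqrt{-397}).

split — (263) = 𝔭₁𝔭₂ with 𝔭₁ ≠ 𝔭₂

-397 mod 4 = 3, hence disc K = 4·(-397) = -1588 and O_K = ℤ[√-397].
263 ∤ -1588, so 263 is unramified.
Compute (-397/263) via Euler: 129^((263-1)/2) mod 263 = 1, so (-397/263) = 1.
(-397/263) = 1, so 263 splits.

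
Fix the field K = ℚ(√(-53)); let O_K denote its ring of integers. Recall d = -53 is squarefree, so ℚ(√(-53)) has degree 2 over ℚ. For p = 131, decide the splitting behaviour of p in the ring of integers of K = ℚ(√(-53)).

-53 mod 4 = 3, hence disc K = 4·(-53) = -212 and O_K = ℤ[√-53].
Since gcd(131, -212) = 1 the prime 131 does not ramify.
Compute (-53/131) via Euler: 78^((131-1)/2) mod 131 = 130, so (-53/131) = -1.
(-53/131) = -1, so 131 is inert.

p is inert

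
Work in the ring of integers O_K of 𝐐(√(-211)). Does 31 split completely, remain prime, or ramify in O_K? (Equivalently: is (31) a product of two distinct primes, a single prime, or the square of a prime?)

p is inert

-211 mod 4 = 1, hence disc K = -211 and O_K = ℤ[(1+√-211)/2].
31 ∤ -211, so 31 is unramified.
Legendre symbol by Euler's criterion: (-211/31) ≡ (-211)^15 ≡ 30 (mod 31), i.e. (-211/31) = -1.
Legendre symbol -1 ⇒ 31 is inert.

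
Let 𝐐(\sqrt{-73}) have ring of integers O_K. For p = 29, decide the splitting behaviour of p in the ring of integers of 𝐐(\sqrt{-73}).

d = -73 ≡ 3 (mod 4), so O_K = ℤ[√-73] and disc(K) = 4d = -292.
Since gcd(29, -292) = 1 the prime 29 does not ramify.
Legendre symbol by Euler's criterion: (-73/29) ≡ (-73)^14 ≡ 28 (mod 29), i.e. (-73/29) = -1.
Legendre symbol -1 ⇒ 29 is inert.

inert — (29) stays prime in O_K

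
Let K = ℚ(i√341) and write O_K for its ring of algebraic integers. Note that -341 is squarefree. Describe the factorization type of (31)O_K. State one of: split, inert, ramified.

ramified

d = -341 ≡ 3 (mod 4), so O_K = ℤ[√-341] and disc(K) = 4d = -1364.
disc(K) = -1364 = 31·(-44), so p = 31 is ramified.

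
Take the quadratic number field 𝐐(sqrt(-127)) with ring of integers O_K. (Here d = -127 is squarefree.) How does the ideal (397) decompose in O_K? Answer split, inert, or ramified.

-127 mod 4 = 1, hence disc K = -127 and O_K = ℤ[(1+√-127)/2].
397 ∤ -127, so 397 is unramified.
(-127/397) = 270^198 mod 397 = 1, giving Legendre symbol 1.
Legendre symbol 1 ⇒ 397 is split.

p splits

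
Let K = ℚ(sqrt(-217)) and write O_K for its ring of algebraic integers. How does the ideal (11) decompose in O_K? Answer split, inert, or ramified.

11 splits in O_K

d = -217 ≡ 3 (mod 4), so O_K = ℤ[√-217] and disc(K) = 4d = -868.
disc(K) = -868 is not divisible by 11; 11 is unramified.
Euler's criterion: (-217)^5 mod 11 = 1. Thus (-217|11) = 1.
d is a quadratic residue mod p, hence 11 splits in O_K.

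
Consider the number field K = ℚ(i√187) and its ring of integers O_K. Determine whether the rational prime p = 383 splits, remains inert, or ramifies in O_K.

Since -187 ≡ 1 mod 4, the ring of integers is ℤ[(1+√-187)/2] with discriminant -187.
disc(K) = -187 is not divisible by 383; 383 is unramified.
Compute (-187/383) via Euler: 196^((383-1)/2) mod 383 = 1, so (-187/383) = 1.
d is a quadratic residue mod p, hence 383 splits in O_K.

p splits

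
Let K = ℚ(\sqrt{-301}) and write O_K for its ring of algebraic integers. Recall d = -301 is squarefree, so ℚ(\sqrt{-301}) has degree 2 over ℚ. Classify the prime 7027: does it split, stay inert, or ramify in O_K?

d = -301 ≡ 3 (mod 4), so O_K = ℤ[√-301] and disc(K) = 4d = -1204.
7027 ∤ -1204, so 7027 is unramified.
Compute (-301/7027) via Euler: 6726^((7027-1)/2) mod 7027 = 7026, so (-301/7027) = -1.
(-301/7027) = -1, so 7027 is inert.

inert — (7027) stays prime in O_K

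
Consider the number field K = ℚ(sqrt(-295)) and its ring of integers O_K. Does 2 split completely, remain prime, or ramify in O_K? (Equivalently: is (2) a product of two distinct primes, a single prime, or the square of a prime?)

p splits

d = -295 ≡ 1 (mod 4), so O_K = ℤ[(1+√-295)/2] and disc(K) = d = -295.
2 ∤ -295, so 2 is unramified.
Checking d mod 8: -295 ≡ 1. Hence 2 is split in O_K.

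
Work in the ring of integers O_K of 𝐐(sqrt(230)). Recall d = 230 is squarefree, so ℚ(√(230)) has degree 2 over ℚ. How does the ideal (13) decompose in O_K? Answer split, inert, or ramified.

d = 230 ≡ 2 (mod 4), so O_K = ℤ[√230] and disc(K) = 4d = 920.
13 ∤ 920, so 13 is unramified.
Euler's criterion: 230^6 mod 13 = 1. Thus (230|13) = 1.
d is a quadratic residue mod p, hence 13 splits in O_K.

split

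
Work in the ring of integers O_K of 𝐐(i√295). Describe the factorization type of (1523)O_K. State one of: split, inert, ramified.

inert — (1523) stays prime in O_K

Since -295 ≡ 1 mod 4, the ring of integers is ℤ[(1+√-295)/2] with discriminant -295.
disc(K) = -295 is not divisible by 1523; 1523 is unramified.
Legendre symbol by Euler's criterion: (-295/1523) ≡ (-295)^761 ≡ 1522 (mod 1523), i.e. (-295/1523) = -1.
(-295/1523) = -1, so 1523 is inert.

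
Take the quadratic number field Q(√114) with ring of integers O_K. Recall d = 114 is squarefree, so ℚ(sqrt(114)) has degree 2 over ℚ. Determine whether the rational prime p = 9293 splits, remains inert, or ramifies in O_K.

inert — (9293) stays prime in O_K

Since 114 ≢ 1 mod 4, the ring of integers is ℤ[√114] with discriminant 4·114 = 456.
disc(K) = 456 is not divisible by 9293; 9293 is unramified.
Compute (114/9293) via Euler: 114^((9293-1)/2) mod 9293 = 9292, so (114/9293) = -1.
d is a non-residue mod p, hence 9293 remains inert in O_K.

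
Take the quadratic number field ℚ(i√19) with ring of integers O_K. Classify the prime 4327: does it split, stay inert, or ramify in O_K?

d = -19 ≡ 1 (mod 4), so O_K = ℤ[(1+√-19)/2] and disc(K) = d = -19.
4327 ∤ -19, so 4327 is unramified.
Legendre symbol by Euler's criterion: (-19/4327) ≡ (-19)^2163 ≡ 4326 (mod 4327), i.e. (-19/4327) = -1.
d is a non-residue mod p, hence 4327 remains inert in O_K.

p is inert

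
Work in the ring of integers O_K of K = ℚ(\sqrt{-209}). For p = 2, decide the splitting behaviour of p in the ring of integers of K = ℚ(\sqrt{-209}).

ramifies in O_K

d = -209 ≡ 3 (mod 4), so O_K = ℤ[√-209] and disc(K) = 4d = -836.
Ramification test: 2 | -836. The prime 2 ramifies in K.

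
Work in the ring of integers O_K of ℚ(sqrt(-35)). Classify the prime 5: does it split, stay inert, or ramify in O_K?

5 is ramified

Since -35 ≡ 1 mod 4, the ring of integers is ℤ[(1+√-35)/2] with discriminant -35.
5 divides disc(K) = -35, so 5 ramifies.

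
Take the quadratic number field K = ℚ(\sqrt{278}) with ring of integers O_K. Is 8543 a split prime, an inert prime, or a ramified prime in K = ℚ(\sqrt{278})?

d = 278 ≡ 2 (mod 4), so O_K = ℤ[√278] and disc(K) = 4d = 1112.
8543 ∤ 1112, so 8543 is unramified.
Compute (278/8543) via Euler: 278^((8543-1)/2) mod 8543 = 8542, so (278/8543) = -1.
d is a non-residue mod p, hence 8543 remains inert in O_K.

p is inert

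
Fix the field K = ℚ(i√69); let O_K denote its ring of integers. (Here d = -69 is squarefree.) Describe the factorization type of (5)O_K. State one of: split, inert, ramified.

splits completely

-69 mod 4 = 3, hence disc K = 4·(-69) = -276 and O_K = ℤ[√-69].
5 ∤ -276, so 5 is unramified.
(-69/5) = 1^2 mod 5 = 1, giving Legendre symbol 1.
Legendre symbol 1 ⇒ 5 is split.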